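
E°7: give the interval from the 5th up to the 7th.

minor third

E°7: E G Bb Db.
That puts Bb below Db.
3 letter names make it a third; at 3 semitones (a half step narrower than major) the quality is minor.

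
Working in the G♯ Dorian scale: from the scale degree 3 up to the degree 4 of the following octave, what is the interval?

major 9th

G♯ dorian: G♯ A♯ B C♯ D♯ E♯ F♯.
That puts B below C♯.
Counting 9 letters and 14 half steps from B gives a major ninth.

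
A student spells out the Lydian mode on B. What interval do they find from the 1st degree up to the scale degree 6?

Spelling the Lydian mode on B: B C# D# E# F# G# A#.
So we need the interval from B up to G#.
From B to G# is 9 semitones, exactly the major sixth.

major 6th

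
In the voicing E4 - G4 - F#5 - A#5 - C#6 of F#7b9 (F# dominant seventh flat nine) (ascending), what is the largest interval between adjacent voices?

major seventh

Adjacent intervals: E4→G4 = minor third; G4→F#5 = major seventh; F#5→A#5 = major third; A#5→C#6 = minor third.
The largest is G4 to F#5, a major seventh (11 semitones).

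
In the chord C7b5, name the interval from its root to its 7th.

minor seventh

C7b5 (C dominant seventh flat five) is spelled C-E-G♭-B♭.
The root is C and the 7th is B♭.
C up to B♭ is 10 semitones, a half step narrower than a major seventh, so the interval is minor.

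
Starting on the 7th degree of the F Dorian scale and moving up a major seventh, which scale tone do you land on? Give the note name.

D

The scale is F G A♭ B♭ C D E♭.
The 7th degree is E♭; a major seventh above that is D — scale degree 6.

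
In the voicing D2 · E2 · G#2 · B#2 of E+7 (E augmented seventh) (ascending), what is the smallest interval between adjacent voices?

major 2nd

Adjacent intervals: D2→E2 = major second; E2→G#2 = major third; G#2→B#2 = major third.
The smallest is D2 to E2, a major second (2 semitones).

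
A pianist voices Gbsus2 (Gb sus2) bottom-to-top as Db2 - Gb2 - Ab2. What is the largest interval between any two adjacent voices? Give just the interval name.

P4

Adjacent intervals: Db2→Gb2 = perfect fourth; Gb2→Ab2 = major second.
The largest is Db2 to Gb2, a perfect fourth (5 semitones).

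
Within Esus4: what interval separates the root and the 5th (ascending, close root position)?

Esus4 is spelled E–A–B.
The root is E and the 5th is B.
From E to B is 7 semitones, exactly the perfect fifth.

perfect fifth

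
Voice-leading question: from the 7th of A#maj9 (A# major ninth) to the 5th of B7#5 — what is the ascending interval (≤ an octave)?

minor seventh

The 7th of A#maj9 (A# major ninth) is G##; the 5th of B7#5 is F##.
7 letter names make it a seventh; at 10 semitones (a half step narrower than major) the quality is minor.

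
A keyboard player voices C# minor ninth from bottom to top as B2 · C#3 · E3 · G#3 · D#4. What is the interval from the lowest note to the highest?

The outer voices are B2 and D#4.
From B to D# is 16 semitones, exactly the major tenth.

major 10th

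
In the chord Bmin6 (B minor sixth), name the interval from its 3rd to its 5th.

M3

B minor sixth is spelled B–D–F#–G#.
3rd = D; 5th = F#.
From D to F# is 4 semitones, exactly the major third.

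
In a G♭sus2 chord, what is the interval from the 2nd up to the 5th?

Spelling the chord: G♭-A♭-D♭.
The 2nd is A♭ and the 5th is D♭.
From A♭ to D♭ is 5 semitones, exactly the perfect fourth.

P4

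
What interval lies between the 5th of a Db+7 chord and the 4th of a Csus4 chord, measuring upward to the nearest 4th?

minor sixth

Db+7 has A as its 5th, and Csus4 has F as its 4th.
6 letter names make it a sixth; at 8 semitones (a half step narrower than major) the quality is minor.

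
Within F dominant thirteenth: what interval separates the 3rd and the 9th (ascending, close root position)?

minor 7th

The chord tones of F dominant thirteenth are F, A, C, Eb, G, D.
3rd = A; 9th = G.
7 letter names make it a seventh; at 10 semitones (a half step narrower than major) the quality is minor.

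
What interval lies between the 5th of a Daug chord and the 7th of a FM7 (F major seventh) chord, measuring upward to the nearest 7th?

The 5th of Daug is A♯; the 7th of FM7 (F major seventh) is E.
A♯ up to E is 6 semitones, a half step narrower than a perfect fifth, so the interval is diminished.

diminished 5th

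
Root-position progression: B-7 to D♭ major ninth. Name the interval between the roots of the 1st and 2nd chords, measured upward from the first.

The roots are B and D♭.
From B to D♭: 2 semitones over a third = diminished.

diminished third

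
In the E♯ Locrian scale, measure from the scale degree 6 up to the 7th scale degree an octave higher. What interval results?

Spelling the E♯ Locrian scale: E♯ F♯ G♯ A♯ B C♯ D♯.
Scale degree 6 = C♯; 7th scale degree (up an octave) = D♯.
C♯ up to D♯ spans 9 letter names and 14 semitones — a major ninth.

M9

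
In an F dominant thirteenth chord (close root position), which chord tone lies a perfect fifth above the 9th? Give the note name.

D

F13 is spelled F-A-C-E♭-G-D.
The 9th is G. A perfect fifth above G is D.
D is the chord's 13th.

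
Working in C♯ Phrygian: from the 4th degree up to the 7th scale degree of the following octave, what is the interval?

perfect 11th

Spelling C♯ Phrygian: C♯ D E F♯ G♯ A B.
The 4th degree is F♯ and the 7th degree (up an octave) is B.
Counting 11 letters and 17 half steps from F♯ gives a perfect eleventh.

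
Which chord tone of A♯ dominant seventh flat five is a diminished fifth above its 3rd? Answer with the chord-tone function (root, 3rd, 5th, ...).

7th

A♯ dominant seventh flat five: A♯ C𝄪 E G♯.
The 3rd is C𝄪. A diminished fifth above C𝄪 is G♯.
G♯ is the chord's 7th.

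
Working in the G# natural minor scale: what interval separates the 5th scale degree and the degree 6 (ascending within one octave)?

G# natural minor: G# A# B C# D# E F#.
The 5th scale degree is D# and the degree 6 is E.
D# up to E is 1 semitone, a half step narrower than a major second, so the interval is minor.

minor 2nd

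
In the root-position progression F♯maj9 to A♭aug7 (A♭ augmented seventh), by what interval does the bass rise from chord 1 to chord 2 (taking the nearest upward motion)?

diminished 3rd

The roots are F♯ and A♭.
F♯ up to A♭ is 2 semitones, a whole step narrower than a major third, so the interval is diminished.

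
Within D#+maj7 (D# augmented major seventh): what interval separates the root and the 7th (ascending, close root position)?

Spelling the chord: D#, F##, A##, C##.
So we need the interval from D# up to C##.
Counting 7 letters and 11 half steps from D# gives a major seventh.

major 7th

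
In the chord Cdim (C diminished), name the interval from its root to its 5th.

Cdim is spelled C, Eb, Gb.
Root = C; 5th = Gb.
C up to Gb is 6 semitones, a half step narrower than a perfect fifth, so the interval is diminished.

diminished fifth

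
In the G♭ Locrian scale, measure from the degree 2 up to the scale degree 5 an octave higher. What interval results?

Spelling the G♭ Locrian scale: G♭ A𝄫 B𝄫 C♭ D𝄫 E𝄫 F♭.
So we need the interval from A𝄫 up to D𝄫.
From A𝄫 to D𝄫 is 17 semitones, exactly the perfect eleventh.

perfect 11th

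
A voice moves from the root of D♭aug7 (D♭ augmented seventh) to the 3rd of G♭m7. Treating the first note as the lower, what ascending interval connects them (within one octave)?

D♭aug7 (D♭ augmented seventh) has D♭ as its root, and G♭m7 has B𝄫 as its 3rd.
D♭ up to B𝄫 is 8 semitones, a half step narrower than a major sixth, so the interval is minor.

m6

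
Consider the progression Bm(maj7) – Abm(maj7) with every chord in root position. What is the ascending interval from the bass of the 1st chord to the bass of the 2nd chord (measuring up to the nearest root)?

diminished 7th

The roots are B and Ab.
7 letter names make it a seventh; at 9 semitones (a whole step narrower than major) the quality is diminished.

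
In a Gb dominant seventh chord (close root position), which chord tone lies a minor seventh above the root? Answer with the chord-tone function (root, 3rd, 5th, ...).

Gb7 (Gb dominant seventh): Gb–Bb–Db–Fb.
The root is Gb. A minor seventh above Gb is Fb.
Fb is the chord's 7th.

7th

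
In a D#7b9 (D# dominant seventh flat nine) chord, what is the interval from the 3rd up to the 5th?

minor 3rd

The chord tones of D#7b9 are D#-F##-A#-C#-E.
That puts F## below A#.
From F## to A#: 3 semitones over a third = minor.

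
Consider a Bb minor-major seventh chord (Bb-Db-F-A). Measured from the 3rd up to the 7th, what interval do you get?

augmented 5th

That puts Db below A.
Db up to A is 8 semitones, a half step wider than a perfect fifth, so the interval is augmented.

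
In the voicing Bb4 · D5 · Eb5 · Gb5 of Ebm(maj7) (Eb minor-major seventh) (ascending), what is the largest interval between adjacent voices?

major third

Adjacent intervals: Bb4→D5 = major third; D5→Eb5 = minor second; Eb5→Gb5 = minor third.
The largest is Bb4 to D5, a major third (4 semitones).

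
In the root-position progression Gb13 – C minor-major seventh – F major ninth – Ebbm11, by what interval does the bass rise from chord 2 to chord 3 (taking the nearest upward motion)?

The roots are C and F.
C up to F spans 4 letter names and 5 semitones — a perfect fourth.

perfect fourth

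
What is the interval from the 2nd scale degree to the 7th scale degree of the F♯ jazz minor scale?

M6

Spelling the F♯ jazz minor scale: F♯ G♯ A B C♯ D♯ E♯.
The 2nd scale degree is G♯ and the degree 7 is E♯.
G♯ up to E♯ spans 6 letter names and 9 semitones — a major sixth.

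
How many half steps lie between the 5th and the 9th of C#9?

Spelling the chord: C#, E#, G#, B, D#.
G# to D# is a perfect fifth: 7 semitones.

7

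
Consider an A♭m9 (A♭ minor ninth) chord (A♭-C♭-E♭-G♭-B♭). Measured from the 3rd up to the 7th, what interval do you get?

perfect fifth

That puts C♭ below G♭.
From C♭ to G♭ is 7 semitones, exactly the perfect fifth.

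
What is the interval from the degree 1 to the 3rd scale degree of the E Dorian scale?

minor 3rd

The scale runs E F♯ G A B C♯ D.
The degree 1 is E and the 3rd degree is G.
3 letter names make it a third; at 3 semitones (a half step narrower than major) the quality is minor.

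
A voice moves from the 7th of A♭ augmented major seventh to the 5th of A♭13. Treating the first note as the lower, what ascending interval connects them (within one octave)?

minor sixth

A♭ augmented major seventh has G as its 7th, and A♭13 has E♭ as its 5th.
6 letter names make it a sixth; at 8 semitones (a half step narrower than major) the quality is minor.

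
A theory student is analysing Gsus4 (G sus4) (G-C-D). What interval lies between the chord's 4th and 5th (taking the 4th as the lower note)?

The 4th is C and the 5th is D.
C up to D spans 2 letter names and 2 semitones — a major second.

major 2nd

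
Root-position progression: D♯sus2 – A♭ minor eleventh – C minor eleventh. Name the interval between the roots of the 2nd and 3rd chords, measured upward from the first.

major third

The roots are A♭ and C.
Counting 3 letters and 4 half steps from A♭ gives a major third.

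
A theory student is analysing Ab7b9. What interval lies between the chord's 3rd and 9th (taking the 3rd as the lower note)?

diminished seventh

Ab dominant seventh flat nine: Ab C Eb Gb Bbb.
3rd = C; 9th = Bbb.
7 letter names make it a seventh; at 9 semitones (a whole step narrower than major) the quality is diminished.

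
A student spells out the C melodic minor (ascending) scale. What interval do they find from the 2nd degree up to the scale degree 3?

minor second

C melodic minor: C D Eb F G A B.
So we need the interval from D up to Eb.
From D to Eb: 1 semitone over a second = minor.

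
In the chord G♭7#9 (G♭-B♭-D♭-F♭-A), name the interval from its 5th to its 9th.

augmented fifth

The 5th is D♭ and the 9th is A.
From D♭ to A: 8 semitones over a fifth = augmented.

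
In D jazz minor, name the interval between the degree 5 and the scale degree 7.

D melodic minor: D E F G A B C♯.
That puts A below C♯.
A up to C♯ spans 3 letter names and 4 semitones — a major third.

major third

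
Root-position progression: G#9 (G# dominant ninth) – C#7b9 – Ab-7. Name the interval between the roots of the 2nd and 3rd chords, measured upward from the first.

The roots are C# and Ab.
C# up to Ab is 7 semitones, a whole step narrower than a major sixth, so the interval is diminished.

diminished sixth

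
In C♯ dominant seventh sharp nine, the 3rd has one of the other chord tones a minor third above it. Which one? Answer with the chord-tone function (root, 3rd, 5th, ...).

5th

Spelling the chord: C♯–E♯–G♯–B–D𝄪.
The 3rd is E♯. A minor third above E♯ is G♯.
G♯ is the chord's 5th.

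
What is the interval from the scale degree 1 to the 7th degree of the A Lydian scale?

A lydian: A B C♯ D♯ E F♯ G♯.
That puts A below G♯.
From A to G♯ is 11 semitones, exactly the major seventh.

major seventh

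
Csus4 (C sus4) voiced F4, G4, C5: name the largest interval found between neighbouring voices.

perfect fourth

Adjacent intervals: F4→G4 = major second; G4→C5 = perfect fourth.
The largest is G4 to C5, a perfect fourth (5 semitones).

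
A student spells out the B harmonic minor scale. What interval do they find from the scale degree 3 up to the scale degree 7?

Spelling the B harmonic minor scale: B C# D E F# G A#.
That puts D below A#.
D up to A# is 8 semitones, a half step wider than a perfect fifth, so the interval is augmented.

A5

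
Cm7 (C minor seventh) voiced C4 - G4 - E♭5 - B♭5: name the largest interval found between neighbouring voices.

Adjacent intervals: C4→G4 = perfect fifth; G4→E♭5 = minor sixth; E♭5→B♭5 = perfect fifth.
The largest is G4 to E♭5, a minor sixth (8 semitones).

minor 6th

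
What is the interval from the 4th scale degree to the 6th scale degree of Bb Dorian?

Bb dorian: Bb C Db Eb F G Ab.
4th scale degree = Eb; scale degree 6 = G.
Counting 3 letters and 4 half steps from Eb gives a major third.

M3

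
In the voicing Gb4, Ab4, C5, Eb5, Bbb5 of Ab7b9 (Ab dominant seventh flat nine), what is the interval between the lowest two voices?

Those voices are Gb4 and Ab4.
From Gb to Ab is 2 semitones, exactly the major second.

major second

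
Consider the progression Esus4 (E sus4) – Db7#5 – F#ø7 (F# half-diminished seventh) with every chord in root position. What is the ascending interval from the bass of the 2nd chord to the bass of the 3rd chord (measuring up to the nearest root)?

The roots are Db and F#.
From Db to F#: 5 semitones over a third = augmented.

A3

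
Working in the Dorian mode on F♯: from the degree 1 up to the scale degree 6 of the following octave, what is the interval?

major thirteenth

The scale runs F♯ G♯ A B C♯ D♯ E.
That puts F♯ below D♯.
From F♯ to D♯ is 21 semitones, exactly the major thirteenth.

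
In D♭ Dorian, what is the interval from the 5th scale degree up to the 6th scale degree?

D♭ dorian: D♭ E♭ F♭ G♭ A♭ B♭ C♭.
The 5th scale degree is A♭ and the scale degree 6 is B♭.
Counting 2 letters and 2 half steps from A♭ gives a major second.

M2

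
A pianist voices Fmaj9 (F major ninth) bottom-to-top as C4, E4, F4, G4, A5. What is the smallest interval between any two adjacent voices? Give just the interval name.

m2

Adjacent intervals: C4→E4 = major third; E4→F4 = minor second; F4→G4 = major second; G4→A5 = major ninth.
The smallest is E4 to F4, a minor second (1 semitone).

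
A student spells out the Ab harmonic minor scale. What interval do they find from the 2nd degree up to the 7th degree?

major 6th

Spelling the Ab harmonic minor scale: Ab Bb Cb Db Eb Fb G.
That puts Bb below G.
Bb up to G spans 6 letter names and 9 semitones — a major sixth.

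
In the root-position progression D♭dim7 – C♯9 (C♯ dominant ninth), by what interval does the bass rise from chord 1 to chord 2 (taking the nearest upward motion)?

The roots are D♭ and C♯.
From D♭ to C♯: 12 semitones over a seventh = augmented.

A7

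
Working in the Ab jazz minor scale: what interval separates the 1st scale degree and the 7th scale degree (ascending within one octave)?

M7

The scale runs Ab Bb Cb Db Eb F G.
The 1st scale degree is Ab and the degree 7 is G.
Counting 7 letters and 11 half steps from Ab gives a major seventh.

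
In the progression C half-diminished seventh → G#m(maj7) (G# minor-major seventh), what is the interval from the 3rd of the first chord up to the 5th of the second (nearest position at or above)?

The 3rd of C half-diminished seventh is Eb; the 5th of G#m(maj7) (G# minor-major seventh) is D#.
7 letter names make it a seventh; at 12 semitones (a half step wider than major) the quality is augmented.

augmented seventh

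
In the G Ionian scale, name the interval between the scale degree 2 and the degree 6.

G major: G A B C D E F#.
The scale degree 2 is A and the 6th scale degree is E.
A up to E spans 5 letter names and 7 semitones — a perfect fifth.

perfect fifth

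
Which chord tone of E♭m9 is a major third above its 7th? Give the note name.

E♭m9: E♭-G♭-B♭-D♭-F.
The 7th is D♭. A major third above D♭ is F.
F is the chord's 9th.

F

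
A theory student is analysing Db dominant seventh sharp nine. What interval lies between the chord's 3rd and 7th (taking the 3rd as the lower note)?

Db dominant seventh sharp nine: Db-F-Ab-Cb-E.
3rd = F; 7th = Cb.
5 letter names make it a fifth; at 6 semitones (a half step narrower than perfect) the quality is diminished.

d5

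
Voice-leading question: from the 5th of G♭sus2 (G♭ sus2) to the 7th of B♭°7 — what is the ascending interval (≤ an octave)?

The 5th of G♭sus2 (G♭ sus2) is D♭; the 7th of B♭°7 is A𝄫.
From D♭ to A𝄫: 6 semitones over a fifth = diminished.

diminished fifth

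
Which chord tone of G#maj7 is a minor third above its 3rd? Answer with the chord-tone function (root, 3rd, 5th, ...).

The chord tones of G#maj7 (G# major seventh) are G#-B#-D#-F##.
The 3rd is B#. A minor third above B# is D#.
D# is the chord's 5th.

5th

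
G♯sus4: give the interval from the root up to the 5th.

perfect fifth

Spelling the chord: G♯–C♯–D♯.
Root = G♯; 5th = D♯.
G♯ up to D♯ spans 5 letter names and 7 semitones — a perfect fifth.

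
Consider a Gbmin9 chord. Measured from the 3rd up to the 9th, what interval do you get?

The chord tones of Gb minor ninth are Gb-Bbb-Db-Fb-Ab.
That puts Bbb below Ab.
Bbb up to Ab spans 7 letter names and 11 semitones — a major seventh.

M7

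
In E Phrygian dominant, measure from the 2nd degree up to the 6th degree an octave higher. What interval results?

E phrygian dominant: E F G# A B C D.
2nd degree = F; degree 6 (up an octave) = C.
F up to C spans 12 letter names and 19 semitones — a perfect twelfth.

perfect 12th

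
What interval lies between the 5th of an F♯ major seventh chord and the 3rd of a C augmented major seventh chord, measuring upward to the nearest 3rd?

The 5th of F♯ major seventh is C♯; the 3rd of C augmented major seventh is E.
C♯ up to E is 3 semitones, a half step narrower than a major third, so the interval is minor.

m3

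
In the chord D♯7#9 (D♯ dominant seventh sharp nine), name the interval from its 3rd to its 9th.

Spelling the chord: D♯, F𝄪, A♯, C♯, E𝄪.
So we need the interval from F𝄪 up to E𝄪.
Counting 7 letters and 11 half steps from F𝄪 gives a major seventh.

M7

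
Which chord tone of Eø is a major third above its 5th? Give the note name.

D

The chord tones of Eø are E G Bb D.
The 5th is Bb. A major third above Bb is D.
D is the chord's 7th.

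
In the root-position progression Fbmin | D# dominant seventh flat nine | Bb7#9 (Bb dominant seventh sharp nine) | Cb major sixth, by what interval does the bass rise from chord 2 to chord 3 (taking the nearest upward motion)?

The roots are D# and Bb.
6 letter names make it a sixth; at 7 semitones (a whole step narrower than major) the quality is diminished.

diminished sixth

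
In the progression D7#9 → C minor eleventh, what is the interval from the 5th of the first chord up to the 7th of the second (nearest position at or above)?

minor 2nd

The 5th of D7#9 is A; the 7th of C minor eleventh is Bb.
A up to Bb is 1 semitone, a half step narrower than a major second, so the interval is minor.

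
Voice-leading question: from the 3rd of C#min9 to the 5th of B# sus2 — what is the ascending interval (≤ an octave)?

A2

C#min9 has E as its 3rd, and B# sus2 has F## as its 5th.
From E to F##: 3 semitones over a second = augmented.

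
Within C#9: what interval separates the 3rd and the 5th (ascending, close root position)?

C#9 (C# dominant ninth): C#–E#–G#–B–D#.
That puts E# below G#.
E# up to G# is 3 semitones, a half step narrower than a major third, so the interval is minor.

minor third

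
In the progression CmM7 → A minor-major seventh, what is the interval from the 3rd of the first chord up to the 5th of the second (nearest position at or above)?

The 3rd of CmM7 is Eb; the 5th of A minor-major seventh is E.
Eb up to E is 1 semitone, a half step wider than a perfect unison, so the interval is augmented.

augmented 1st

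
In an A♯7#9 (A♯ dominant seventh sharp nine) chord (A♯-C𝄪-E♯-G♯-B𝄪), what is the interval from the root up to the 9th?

That puts A♯ below B𝄪.
9 letter names make it a ninth; at 15 semitones (a half step wider than major) the quality is augmented.

augmented ninth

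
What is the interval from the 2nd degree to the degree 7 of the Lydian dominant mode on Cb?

The scale runs Cb Db Eb F Gb Ab Bbb.
The 2nd degree is Db and the degree 7 is Bbb.
From Db to Bbb: 8 semitones over a sixth = minor.

minor sixth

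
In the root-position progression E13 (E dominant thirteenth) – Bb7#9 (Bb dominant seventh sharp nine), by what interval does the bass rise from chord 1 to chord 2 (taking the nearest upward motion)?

diminished fifth

The roots are E and Bb.
E up to Bb is 6 semitones, a half step narrower than a perfect fifth, so the interval is diminished.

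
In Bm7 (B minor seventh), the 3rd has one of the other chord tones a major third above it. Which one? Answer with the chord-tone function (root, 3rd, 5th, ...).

5th

Bm7: B, D, F#, A.
The 3rd is D. A major third above D is F#.
F# is the chord's 5th.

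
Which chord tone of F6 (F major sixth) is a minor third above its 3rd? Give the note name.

Spelling the chord: F-A-C-D.
The 3rd is A. A minor third above A is C.
C is the chord's 5th.

C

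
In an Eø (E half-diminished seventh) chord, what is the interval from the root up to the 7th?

m7

Spelling the chord: E G Bb D.
Root = E; 7th = D.
E up to D is 10 semitones, a half step narrower than a major seventh, so the interval is minor.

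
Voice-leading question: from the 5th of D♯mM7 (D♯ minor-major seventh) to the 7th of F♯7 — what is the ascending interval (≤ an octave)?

The 5th of D♯mM7 (D♯ minor-major seventh) is A♯; the 7th of F♯7 is E.
A♯ up to E is 6 semitones, a half step narrower than a perfect fifth, so the interval is diminished.

diminished fifth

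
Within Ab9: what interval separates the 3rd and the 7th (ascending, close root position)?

Spelling the chord: Ab, C, Eb, Gb, Bb.
That puts C below Gb.
5 letter names make it a fifth; at 6 semitones (a half step narrower than perfect) the quality is diminished.
That tritone between 3rd and 7th is what gives the dominant seventh its pull toward resolution.

diminished fifth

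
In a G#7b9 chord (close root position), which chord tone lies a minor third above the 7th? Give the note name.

G#7b9 (G# dominant seventh flat nine) is spelled G#, B#, D#, F#, A.
The 7th is F#. A minor third above F# is A.
A is the chord's 9th.

A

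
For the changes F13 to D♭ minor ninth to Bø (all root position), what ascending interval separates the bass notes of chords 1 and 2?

m6

The roots are F and D♭.
F up to D♭ is 8 semitones, a half step narrower than a major sixth, so the interval is minor.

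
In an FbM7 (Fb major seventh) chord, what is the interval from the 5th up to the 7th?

The chord tones of FbΔ7 (Fb major seventh) are Fb, Ab, Cb, Eb.
That puts Cb below Eb.
Cb up to Eb spans 3 letter names and 4 semitones — a major third.

major third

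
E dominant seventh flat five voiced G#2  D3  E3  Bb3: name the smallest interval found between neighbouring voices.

major second

Adjacent intervals: G#2→D3 = diminished fifth; D3→E3 = major second; E3→Bb3 = diminished fifth.
The smallest is D3 to E3, a major second (2 semitones).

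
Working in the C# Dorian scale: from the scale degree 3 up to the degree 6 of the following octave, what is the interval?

A11

C# dorian: C# D# E F# G# A# B.
The scale degree 3 is E and the degree 6 (up an octave) is A#.
From E to A#: 18 semitones over an eleventh = augmented.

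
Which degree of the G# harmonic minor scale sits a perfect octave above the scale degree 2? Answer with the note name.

A#

The scale is G# A# B C# D# E F##.
The scale degree 2 is A#; a perfect octave above that is A# — scale degree 2.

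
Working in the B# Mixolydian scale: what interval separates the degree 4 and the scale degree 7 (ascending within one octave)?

The scale runs B# C## D## E# F## G## A#.
So we need the interval from E# up to A#.
E# up to A# spans 4 letter names and 5 semitones — a perfect fourth.

P4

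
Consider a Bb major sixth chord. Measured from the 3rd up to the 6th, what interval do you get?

Bb6 is spelled Bb-D-F-G.
So we need the interval from D up to G.
From D to G is 5 semitones, exactly the perfect fourth.

perfect 4th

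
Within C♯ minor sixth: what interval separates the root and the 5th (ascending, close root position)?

C♯ minor sixth is spelled C♯–E–G♯–A♯.
That puts C♯ below G♯.
C♯ up to G♯ spans 5 letter names and 7 semitones — a perfect fifth.

perfect fifth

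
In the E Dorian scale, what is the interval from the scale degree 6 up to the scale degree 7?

E dorian: E F# G A B C# D.
That puts C# below D.
From C# to D: 1 semitone over a second = minor.

m2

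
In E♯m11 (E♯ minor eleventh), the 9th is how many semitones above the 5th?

E♯m11 (E♯ minor eleventh) is spelled E♯ G♯ B♯ D♯ F𝄪 A♯.
B♯ to F𝄪 is a perfect fifth: 7 semitones.

7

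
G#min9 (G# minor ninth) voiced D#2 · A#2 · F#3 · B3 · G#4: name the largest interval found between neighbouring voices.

Adjacent intervals: D#2→A#2 = perfect fifth; A#2→F#3 = minor sixth; F#3→B3 = perfect fourth; B3→G#4 = major sixth.
The largest is B3 to G#4, a major sixth (9 semitones).

major sixth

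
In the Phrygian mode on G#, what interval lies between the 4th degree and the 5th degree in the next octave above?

M9

G# phrygian: G# A B C# D# E F#.
So we need the interval from C# up to D#.
Counting 9 letters and 14 half steps from C# gives a major ninth.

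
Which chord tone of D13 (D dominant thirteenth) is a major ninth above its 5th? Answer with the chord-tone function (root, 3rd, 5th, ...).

13th

D13 (D dominant thirteenth) is spelled D, F♯, A, C, E, B.
The 5th is A. A major ninth above A is B.
B is the chord's 13th.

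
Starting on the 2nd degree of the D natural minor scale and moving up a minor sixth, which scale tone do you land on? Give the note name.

C

The scale is D E F G A B♭ C.
The 2nd degree is E; a minor sixth above that is C — scale degree 7.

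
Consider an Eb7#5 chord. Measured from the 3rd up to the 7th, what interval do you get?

d5

Ebaug7: Eb, G, B, Db.
The 3rd is G and the 7th is Db.
5 letter names make it a fifth; at 6 semitones (a half step narrower than perfect) the quality is diminished.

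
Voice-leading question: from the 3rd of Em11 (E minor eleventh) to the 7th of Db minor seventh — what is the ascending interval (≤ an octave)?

The 3rd of Em11 (E minor eleventh) is G; the 7th of Db minor seventh is Cb.
4 letter names make it a fourth; at 4 semitones (a half step narrower than perfect) the quality is diminished.

d4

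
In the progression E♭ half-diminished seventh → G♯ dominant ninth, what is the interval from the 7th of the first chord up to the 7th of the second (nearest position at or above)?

E♭ half-diminished seventh has D♭ as its 7th, and G♯ dominant ninth has F♯ as its 7th.
D♭ up to F♯ is 5 semitones, a half step wider than a major third, so the interval is augmented.

A3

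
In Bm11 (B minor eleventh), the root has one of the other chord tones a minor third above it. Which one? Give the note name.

Bm11: B–D–F#–A–C#–E.
The root is B. A minor third above B is D.
D is the chord's 3rd.

D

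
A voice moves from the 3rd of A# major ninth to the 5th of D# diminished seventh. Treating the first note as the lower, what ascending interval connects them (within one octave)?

diminished sixth

The 3rd of A# major ninth is C##; the 5th of D# diminished seventh is A.
6 letter names make it a sixth; at 7 semitones (a whole step narrower than major) the quality is diminished.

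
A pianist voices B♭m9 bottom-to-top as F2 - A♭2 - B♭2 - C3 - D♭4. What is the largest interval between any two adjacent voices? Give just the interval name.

Adjacent intervals: F2→A♭2 = minor third; A♭2→B♭2 = major second; B♭2→C3 = major second; C3→D♭4 = minor ninth.
The largest is C3 to D♭4, a minor ninth (13 semitones).

minor 9th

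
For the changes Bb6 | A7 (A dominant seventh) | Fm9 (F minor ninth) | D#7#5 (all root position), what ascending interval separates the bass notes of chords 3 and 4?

The roots are F and D#.
F up to D# is 10 semitones, a half step wider than a major sixth, so the interval is augmented.

augmented 6th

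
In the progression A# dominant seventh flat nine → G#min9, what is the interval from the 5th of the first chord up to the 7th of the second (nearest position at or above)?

A# dominant seventh flat nine has E# as its 5th, and G#min9 has F# as its 7th.
2 letter names make it a second; at 1 semitone (a half step narrower than major) the quality is minor.

minor 2nd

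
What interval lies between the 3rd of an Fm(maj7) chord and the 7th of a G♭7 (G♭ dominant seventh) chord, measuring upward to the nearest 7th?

The 3rd of Fm(maj7) is A♭; the 7th of G♭7 (G♭ dominant seventh) is F♭.
From A♭ to F♭: 8 semitones over a sixth = minor.

m6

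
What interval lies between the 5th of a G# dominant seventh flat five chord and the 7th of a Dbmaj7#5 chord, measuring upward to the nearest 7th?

The 5th of G# dominant seventh flat five is D; the 7th of Dbmaj7#5 is C.
7 letter names make it a seventh; at 10 semitones (a half step narrower than major) the quality is minor.

minor seventh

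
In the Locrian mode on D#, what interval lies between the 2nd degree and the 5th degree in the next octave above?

Spelling the Locrian mode on D#: D# E F# G# A B C#.
That puts E below A.
Counting 11 letters and 17 half steps from E gives a perfect eleventh.

perfect eleventh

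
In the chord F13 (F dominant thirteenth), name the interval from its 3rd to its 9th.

Spelling the chord: F, A, C, Eb, G, D.
So we need the interval from A up to G.
A up to G is 10 semitones, a half step narrower than a major seventh, so the interval is minor.

m7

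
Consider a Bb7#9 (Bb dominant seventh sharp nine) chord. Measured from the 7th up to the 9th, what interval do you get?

Bb7#9: Bb, D, F, Ab, C#.
7th = Ab; 9th = C#.
Ab up to C# is 5 semitones, a half step wider than a major third, so the interval is augmented.

A3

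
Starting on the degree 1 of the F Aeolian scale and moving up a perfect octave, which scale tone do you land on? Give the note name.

The scale is F G A♭ B♭ C D♭ E♭.
The degree 1 is F; a perfect octave above that is F — scale degree 1.

F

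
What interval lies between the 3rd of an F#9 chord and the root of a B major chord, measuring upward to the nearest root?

minor 2nd

The 3rd of F#9 is A#; the root of B major is B.
A# up to B is 1 semitone, a half step narrower than a major second, so the interval is minor.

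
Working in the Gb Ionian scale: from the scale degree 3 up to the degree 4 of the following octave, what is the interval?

Spelling the Gb Ionian scale: Gb Ab Bb Cb Db Eb F.
The scale degree 3 is Bb and the scale degree 4 (up an octave) is Cb.
9 letter names make it a ninth; at 13 semitones (a half step narrower than major) the quality is minor.

m9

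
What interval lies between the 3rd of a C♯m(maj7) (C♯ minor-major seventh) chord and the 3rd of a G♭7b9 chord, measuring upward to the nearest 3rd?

diminished fifth

The 3rd of C♯m(maj7) (C♯ minor-major seventh) is E; the 3rd of G♭7b9 is B♭.
From E to B♭: 6 semitones over a fifth = diminished.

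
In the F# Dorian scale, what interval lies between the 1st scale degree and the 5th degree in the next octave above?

Spelling the F# Dorian scale: F# G# A B C# D# E.
1st scale degree = F#; scale degree 5 (up an octave) = C#.
Counting 12 letters and 19 half steps from F# gives a perfect twelfth.

perfect twelfth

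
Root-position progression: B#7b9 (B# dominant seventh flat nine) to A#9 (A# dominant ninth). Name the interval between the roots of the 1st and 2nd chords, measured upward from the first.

minor seventh

The roots are B# and A#.
From B# to A#: 10 semitones over a seventh = minor.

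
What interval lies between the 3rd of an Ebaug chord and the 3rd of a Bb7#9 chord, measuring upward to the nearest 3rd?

The 3rd of Ebaug is G; the 3rd of Bb7#9 is D.
From G to D is 7 semitones, exactly the perfect fifth.

perfect fifth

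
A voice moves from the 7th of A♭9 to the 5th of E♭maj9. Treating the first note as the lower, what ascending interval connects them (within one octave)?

A♭9 has G♭ as its 7th, and E♭maj9 has B♭ as its 5th.
From G♭ to B♭ is 4 semitones, exactly the major third.

M3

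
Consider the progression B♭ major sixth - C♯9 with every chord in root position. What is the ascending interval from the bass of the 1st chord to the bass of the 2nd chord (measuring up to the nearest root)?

augmented 2nd

The roots are B♭ and C♯.
B♭ up to C♯ is 3 semitones, a half step wider than a major second, so the interval is augmented.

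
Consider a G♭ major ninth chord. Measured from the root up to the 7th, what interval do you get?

major seventh

G♭maj9 is spelled G♭ B♭ D♭ F A♭.
That puts G♭ below F.
G♭ up to F spans 7 letter names and 11 semitones — a major seventh.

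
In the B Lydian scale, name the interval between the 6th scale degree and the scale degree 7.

B lydian: B C# D# E# F# G# A#.
The 6th scale degree is G# and the 7th degree is A#.
From G# to A# is 2 semitones, exactly the major second.

major second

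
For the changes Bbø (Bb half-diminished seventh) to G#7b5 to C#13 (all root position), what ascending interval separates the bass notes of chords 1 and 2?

The roots are Bb and G#.
6 letter names make it a sixth; at 10 semitones (a half step wider than major) the quality is augmented.

A6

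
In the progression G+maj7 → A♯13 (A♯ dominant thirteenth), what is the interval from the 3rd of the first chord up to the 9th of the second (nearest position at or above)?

G+maj7 has B as its 3rd, and A♯13 (A♯ dominant thirteenth) has B♯ as its 9th.
From B to B♯: 1 semitone over a unison = augmented.

augmented unison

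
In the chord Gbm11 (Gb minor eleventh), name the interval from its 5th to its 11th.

minor seventh

Spelling the chord: Gb Bbb Db Fb Ab Cb.
5th = Db; 11th = Cb.
7 letter names make it a seventh; at 10 semitones (a half step narrower than major) the quality is minor.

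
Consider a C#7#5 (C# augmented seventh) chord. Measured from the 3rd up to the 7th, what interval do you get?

d5

C# augmented seventh is spelled C# E# G## B.
That puts E# below B.
E# up to B is 6 semitones, a half step narrower than a perfect fifth, so the interval is diminished.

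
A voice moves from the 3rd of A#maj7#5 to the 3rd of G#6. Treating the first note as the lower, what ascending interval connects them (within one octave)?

minor seventh

A#maj7#5 has C## as its 3rd, and G#6 has B# as its 3rd.
From C## to B#: 10 semitones over a seventh = minor.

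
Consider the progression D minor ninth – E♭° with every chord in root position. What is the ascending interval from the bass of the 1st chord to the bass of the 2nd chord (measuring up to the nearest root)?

minor 2nd

The roots are D and E♭.
2 letter names make it a second; at 1 semitone (a half step narrower than major) the quality is minor.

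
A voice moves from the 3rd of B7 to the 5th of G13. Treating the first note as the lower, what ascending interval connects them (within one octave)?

diminished octave

The 3rd of B7 is D♯; the 5th of G13 is D.
From D♯ to D: 11 semitones over an octave = diminished.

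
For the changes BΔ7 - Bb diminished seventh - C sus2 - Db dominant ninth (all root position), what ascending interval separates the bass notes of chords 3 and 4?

The roots are C and Db.
C up to Db is 1 semitone, a half step narrower than a major second, so the interval is minor.

m2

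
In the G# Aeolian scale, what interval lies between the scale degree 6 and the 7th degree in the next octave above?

M9

The scale runs G# A# B C# D# E F#.
So we need the interval from E up to F#.
From E to F# is 14 semitones, exactly the major ninth.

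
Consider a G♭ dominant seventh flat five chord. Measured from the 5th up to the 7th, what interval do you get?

M3

The chord tones of G♭ dominant seventh flat five are G♭, B♭, D𝄫, F♭.
The 5th is D𝄫 and the 7th is F♭.
D𝄫 up to F♭ spans 3 letter names and 4 semitones — a major third.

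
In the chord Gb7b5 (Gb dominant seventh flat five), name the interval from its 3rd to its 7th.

Gb7b5 is spelled Gb, Bb, Dbb, Fb.
So we need the interval from Bb up to Fb.
From Bb to Fb: 6 semitones over a fifth = diminished.

diminished fifth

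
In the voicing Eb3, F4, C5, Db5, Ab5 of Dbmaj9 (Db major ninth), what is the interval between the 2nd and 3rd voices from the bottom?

perfect 5th

Those voices are F4 and C5.
Counting 5 letters and 7 half steps from F gives a perfect fifth.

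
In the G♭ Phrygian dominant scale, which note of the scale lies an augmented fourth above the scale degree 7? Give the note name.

The scale is G♭ A𝄫 B♭ C♭ D♭ E𝄫 F♭.
The scale degree 7 is F♭; an augmented fourth above that is B♭ — scale degree 3.

Bb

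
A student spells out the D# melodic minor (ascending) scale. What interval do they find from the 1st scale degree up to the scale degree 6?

major sixth

D# melodic minor: D# E# F# G# A# B# C##.
1st scale degree = D#; 6th scale degree = B#.
Counting 6 letters and 9 half steps from D# gives a major sixth.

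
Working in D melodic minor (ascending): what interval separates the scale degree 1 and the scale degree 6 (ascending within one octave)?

major sixth

The scale runs D E F G A B C#.
That puts D below B.
D up to B spans 6 letter names and 9 semitones — a major sixth.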